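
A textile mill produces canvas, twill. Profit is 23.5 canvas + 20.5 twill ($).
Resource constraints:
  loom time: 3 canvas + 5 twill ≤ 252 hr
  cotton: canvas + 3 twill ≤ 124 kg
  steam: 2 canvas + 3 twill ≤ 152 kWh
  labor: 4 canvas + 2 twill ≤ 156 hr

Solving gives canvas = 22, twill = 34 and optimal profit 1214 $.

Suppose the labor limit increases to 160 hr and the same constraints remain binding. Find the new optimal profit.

Check each constraint at x*: loom time 236/252 (slack 16); cotton 124/124 (tight); steam 146/152 (slack 6); labor 156/156 (tight).
Slack constraints have shadow price 0 (complementary slackness).
Dual feasibility on the basic columns requires 1·y_cotton + 4·y_labor = 23.5, 3·y_cotton + 2·y_labor = 20.5.
Solving: y_cotton = 3.5, y_labor = 5.
Δz = y_labor·Δb = 5 × (4) = 20, so new z* = 1214 + 20 = 1234.

1234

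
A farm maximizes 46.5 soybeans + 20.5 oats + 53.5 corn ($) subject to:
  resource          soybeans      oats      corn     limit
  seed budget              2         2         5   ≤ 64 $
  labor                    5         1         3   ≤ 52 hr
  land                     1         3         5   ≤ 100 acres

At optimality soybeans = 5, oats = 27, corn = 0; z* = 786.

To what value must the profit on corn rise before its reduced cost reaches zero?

At the optimum: seed budget uses 64 of 64 (binding); labor uses 52 of 52 (binding); land uses 86 of 100 (slack = 14).
Slack constraints have shadow price 0 (complementary slackness).
The binding rows give the dual system: 2·y_seed budget + 5·y_labor = 46.5 and 2·y_seed budget + 1·y_labor = 20.5.
Solving: y_seed budget = 7, y_labor = 6.5.
corn enters the basis when its profit ≥ yᵀa₃ = 7·5 + 6.5·3 = 54.5.

54.5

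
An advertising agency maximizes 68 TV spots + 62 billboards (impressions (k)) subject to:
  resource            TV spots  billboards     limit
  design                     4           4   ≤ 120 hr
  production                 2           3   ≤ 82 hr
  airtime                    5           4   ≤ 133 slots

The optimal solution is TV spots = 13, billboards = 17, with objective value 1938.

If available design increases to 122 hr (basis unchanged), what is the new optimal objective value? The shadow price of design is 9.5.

1957

Δb = 2, so new z* = 1938 + (9.5)·(2) = 1938 + 19 = 1957.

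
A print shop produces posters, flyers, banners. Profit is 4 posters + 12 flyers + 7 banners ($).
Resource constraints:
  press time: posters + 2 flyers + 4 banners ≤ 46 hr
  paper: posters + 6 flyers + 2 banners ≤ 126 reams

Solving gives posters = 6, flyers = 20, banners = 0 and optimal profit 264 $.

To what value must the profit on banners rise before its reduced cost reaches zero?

Both press time and paper are binding at x*.
Dual feasibility on the basic columns requires 1·y_press time + 1·y_paper = 4, 2·y_press time + 6·y_paper = 12.
Solving: y_press time = 3, y_paper = 1.
banners enters the basis when its profit ≥ yᵀa₃ = 3·4 + 1·2 = 14.

14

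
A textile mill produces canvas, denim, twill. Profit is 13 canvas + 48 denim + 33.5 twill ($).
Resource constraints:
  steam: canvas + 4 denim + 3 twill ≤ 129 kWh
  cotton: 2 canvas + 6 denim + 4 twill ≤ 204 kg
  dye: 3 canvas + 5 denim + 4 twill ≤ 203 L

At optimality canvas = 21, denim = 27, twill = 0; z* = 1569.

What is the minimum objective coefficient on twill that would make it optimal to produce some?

At the optimum: steam uses 129 of 129 (binding); cotton uses 204 of 204 (binding); dye uses 198 of 203 (slack = 5).
By complementary slackness, y = 0 for the non-binding constraint.
Dual feasibility on the basic columns requires 1·y_steam + 2·y_cotton = 13, 4·y_steam + 6·y_cotton = 48.
Solving: y_steam = 9, y_cotton = 2.
twill enters the basis when its profit ≥ yᵀa₃ = 9·3 + 2·4 = 35.

35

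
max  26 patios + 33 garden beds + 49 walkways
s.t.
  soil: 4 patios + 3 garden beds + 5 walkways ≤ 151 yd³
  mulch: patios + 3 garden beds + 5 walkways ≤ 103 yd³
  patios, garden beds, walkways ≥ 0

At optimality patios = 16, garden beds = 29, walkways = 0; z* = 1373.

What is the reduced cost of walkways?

Check each constraint at x*: soil 151/151 (tight); mulch 103/103 (tight).
From A_Bᵀ y = c: 4·y_soil + 1·y_mulch = 26; 3·y_soil + 3·y_mulch = 33.
→ y_soil = 5 and y_mulch = 6.
Reduced cost of walkways: c₃ − yᵀa₃ = 49 − (5·5 + 6·5) = 49 − 55 = -6.

-6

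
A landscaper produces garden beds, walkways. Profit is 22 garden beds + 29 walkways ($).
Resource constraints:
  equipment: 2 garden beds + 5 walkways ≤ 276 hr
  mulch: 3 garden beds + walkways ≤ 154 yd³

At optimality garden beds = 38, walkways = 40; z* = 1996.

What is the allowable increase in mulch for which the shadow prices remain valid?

260

Binding constraints: equipment, mulch. The basis is B = [[2,5],[3,1]] with det -13.
Per unit increase in mulch, x* moves by d = (0.3846, -0.1538).
The basis stays optimal until walkways reaches 0; allowable increase = 260 yd³.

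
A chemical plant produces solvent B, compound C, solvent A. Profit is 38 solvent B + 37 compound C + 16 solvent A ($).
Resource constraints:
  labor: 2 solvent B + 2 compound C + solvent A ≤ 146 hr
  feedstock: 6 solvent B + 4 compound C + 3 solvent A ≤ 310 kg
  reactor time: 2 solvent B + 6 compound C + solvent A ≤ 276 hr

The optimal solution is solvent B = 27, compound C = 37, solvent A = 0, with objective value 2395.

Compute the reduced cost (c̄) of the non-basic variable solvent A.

Check each constraint at x*: labor 128/146 (slack 18); feedstock 310/310 (tight); reactor time 276/276 (tight).
By complementary slackness, y = 0 for the non-binding constraint.
From A_Bᵀ y = c: 6·y_feedstock + 2·y_reactor time = 38; 4·y_feedstock + 6·y_reactor time = 37.
Solving: y_feedstock = 5.5, y_reactor time = 2.5.
Reduced cost of solvent A: c₃ − yᵀa₃ = 16 − (5.5·3 + 2.5·1) = 16 − 19 = -3.

-3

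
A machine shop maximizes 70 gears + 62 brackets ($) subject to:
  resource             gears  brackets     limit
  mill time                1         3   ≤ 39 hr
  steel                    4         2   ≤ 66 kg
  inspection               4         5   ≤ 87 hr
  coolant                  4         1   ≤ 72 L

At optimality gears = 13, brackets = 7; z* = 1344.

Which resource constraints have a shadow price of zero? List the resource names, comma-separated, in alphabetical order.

coolant, mill time

mill time: 34/39 (slack 5)
steel: 66/66 (binding)
inspection: 87/87 (binding)
coolant: 59/72 (slack 13)
By complementary slackness, a constraint with positive slack has shadow price 0 → coolant, mill time.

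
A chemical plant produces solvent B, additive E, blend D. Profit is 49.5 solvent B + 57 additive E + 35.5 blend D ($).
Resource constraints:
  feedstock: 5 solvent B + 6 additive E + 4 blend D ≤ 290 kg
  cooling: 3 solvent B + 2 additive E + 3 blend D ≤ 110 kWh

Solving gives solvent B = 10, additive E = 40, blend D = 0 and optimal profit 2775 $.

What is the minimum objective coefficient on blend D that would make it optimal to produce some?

Check each constraint at x*: feedstock 290/290 (tight); cooling 110/110 (tight).
The binding rows give the dual system: 5·y_feedstock + 3·y_cooling = 49.5 and 6·y_feedstock + 2·y_cooling = 57.
→ y_feedstock = 9 and y_cooling = 1.5.
blend D enters the basis when its profit ≥ yᵀa₃ = 9·4 + 1.5·3 = 40.5.

40.5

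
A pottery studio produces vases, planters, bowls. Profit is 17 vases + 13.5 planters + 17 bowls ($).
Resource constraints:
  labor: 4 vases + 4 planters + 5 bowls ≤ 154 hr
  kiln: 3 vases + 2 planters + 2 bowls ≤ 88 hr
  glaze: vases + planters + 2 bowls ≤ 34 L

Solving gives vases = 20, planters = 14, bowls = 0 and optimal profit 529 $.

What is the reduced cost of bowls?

Binding: kiln and glaze. Non-binding: labor (18 unused).
Slack constraints have shadow price 0 (complementary slackness).
From A_Bᵀ y = c: 3·y_kiln + 1·y_glaze = 17; 2·y_kiln + 1·y_glaze = 13.5.
Solving: y_kiln = 3.5, y_glaze = 6.5.
Reduced cost of bowls: c₃ − yᵀa₃ = 17 − (3.5·2 + 6.5·2) = 17 − 20 = -3.

-3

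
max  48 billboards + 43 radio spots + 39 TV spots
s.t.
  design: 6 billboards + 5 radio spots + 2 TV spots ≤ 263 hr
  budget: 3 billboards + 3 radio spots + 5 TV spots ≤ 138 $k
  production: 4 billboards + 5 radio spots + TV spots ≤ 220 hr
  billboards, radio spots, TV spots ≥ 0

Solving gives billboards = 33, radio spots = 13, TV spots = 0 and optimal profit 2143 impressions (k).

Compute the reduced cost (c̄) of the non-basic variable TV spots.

At the optimum: design uses 263 of 263 (binding); budget uses 138 of 138 (binding); production uses 197 of 220 (slack = 23).
Slack constraints have shadow price 0 (complementary slackness).
Dual feasibility on the basic columns requires 6·y_design + 3·y_budget = 48, 5·y_design + 3·y_budget = 43.
This yields shadow prices y_design = 5, y_budget = 6.
Reduced cost of TV spots: c₃ − yᵀa₃ = 39 − (5·2 + 6·5) = 39 − 40 = -1.

-1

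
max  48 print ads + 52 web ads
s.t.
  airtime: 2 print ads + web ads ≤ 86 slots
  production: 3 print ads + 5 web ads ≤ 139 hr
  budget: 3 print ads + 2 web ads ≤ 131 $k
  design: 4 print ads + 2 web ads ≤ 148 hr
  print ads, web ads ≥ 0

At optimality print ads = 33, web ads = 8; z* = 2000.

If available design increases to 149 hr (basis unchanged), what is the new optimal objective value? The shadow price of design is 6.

Δb = 1, so new z* = 2000 + (6)·(1) = 2000 + 6 = 2006.

2006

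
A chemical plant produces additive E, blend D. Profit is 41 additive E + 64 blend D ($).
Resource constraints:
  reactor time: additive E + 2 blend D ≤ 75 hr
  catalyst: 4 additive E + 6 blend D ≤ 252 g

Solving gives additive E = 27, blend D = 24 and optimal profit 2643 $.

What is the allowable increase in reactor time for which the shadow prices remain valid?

9

Binding constraints: reactor time, catalyst. The basis is B = [[1,2],[4,6]] with det -2.
Per unit increase in reactor time, x* moves by d = (-3, 2).
The basis stays optimal until additive E reaches 0; allowable increase = 9 hr.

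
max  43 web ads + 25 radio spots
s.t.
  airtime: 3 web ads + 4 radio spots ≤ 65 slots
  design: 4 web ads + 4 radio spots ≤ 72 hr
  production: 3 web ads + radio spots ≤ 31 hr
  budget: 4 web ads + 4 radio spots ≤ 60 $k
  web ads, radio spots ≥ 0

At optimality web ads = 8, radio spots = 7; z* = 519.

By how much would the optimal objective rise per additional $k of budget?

4

Binding: production and budget. Non-binding: airtime (13 unused), design (12 unused).
Since airtime, design are not tight, their duals are 0.
From A_Bᵀ y = c: 3·y_production + 4·y_budget = 43; 1·y_production + 4·y_budget = 25.
Solving: y_production = 9, y_budget = 4.
Shadow price of budget = 4.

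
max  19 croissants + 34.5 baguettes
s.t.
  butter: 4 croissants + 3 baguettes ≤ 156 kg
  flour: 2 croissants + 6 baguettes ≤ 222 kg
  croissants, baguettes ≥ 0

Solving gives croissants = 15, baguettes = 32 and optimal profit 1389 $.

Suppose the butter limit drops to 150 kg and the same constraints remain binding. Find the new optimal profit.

1374

Both butter and flour are binding at x*.
The binding rows give the dual system: 4·y_butter + 2·y_flour = 19 and 3·y_butter + 6·y_flour = 34.5.
This yields shadow prices y_butter = 2.5, y_flour = 4.5.
Δz = y_butter·Δb = 2.5 × (-6) = -15, so new z* = 1389 − 15 = 1374.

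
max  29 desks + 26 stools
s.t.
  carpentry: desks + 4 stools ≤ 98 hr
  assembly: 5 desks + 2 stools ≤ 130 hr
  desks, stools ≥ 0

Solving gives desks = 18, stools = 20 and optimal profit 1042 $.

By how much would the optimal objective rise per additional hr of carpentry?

4

Both carpentry and assembly are binding at x*.
From A_Bᵀ y = c: 1·y_carpentry + 5·y_assembly = 29; 4·y_carpentry + 2·y_assembly = 26.
→ y_carpentry = 4 and y_assembly = 5.
Shadow price of carpentry = 4.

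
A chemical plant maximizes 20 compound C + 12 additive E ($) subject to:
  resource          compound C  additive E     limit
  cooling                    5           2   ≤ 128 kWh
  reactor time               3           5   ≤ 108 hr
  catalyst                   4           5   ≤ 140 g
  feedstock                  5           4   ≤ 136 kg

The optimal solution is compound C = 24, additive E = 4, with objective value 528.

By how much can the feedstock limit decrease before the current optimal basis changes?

Binding constraints: cooling, feedstock. The basis is B = [[5,2],[5,4]] with det 10.
Per unit decrease in feedstock, x* moves by d = (0.2, -0.5).
The basis stays optimal until additive E reaches 0; allowable decrease = 8 kg.

8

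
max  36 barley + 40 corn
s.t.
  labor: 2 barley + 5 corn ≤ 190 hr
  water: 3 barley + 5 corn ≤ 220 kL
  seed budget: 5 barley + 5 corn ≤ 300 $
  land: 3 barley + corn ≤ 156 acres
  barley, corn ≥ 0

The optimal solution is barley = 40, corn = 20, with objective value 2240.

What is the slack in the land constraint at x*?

16

land used = 3·40 + 1·20 = 140; slack = 156 − 140 = 16.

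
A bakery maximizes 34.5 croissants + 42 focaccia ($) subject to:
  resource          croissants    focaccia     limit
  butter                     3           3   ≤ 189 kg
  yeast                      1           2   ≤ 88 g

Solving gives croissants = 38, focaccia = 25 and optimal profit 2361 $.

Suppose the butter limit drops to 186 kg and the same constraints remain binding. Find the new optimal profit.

2334

At the optimum: butter uses 189 of 189 (binding); yeast uses 88 of 88 (binding).
Dual feasibility on the basic columns requires 3·y_butter + 1·y_yeast = 34.5, 3·y_butter + 2·y_yeast = 42.
This yields shadow prices y_butter = 9, y_yeast = 7.5.
Δz = y_butter·Δb = 9 × (-3) = -27, so new z* = 2361 − 27 = 2334.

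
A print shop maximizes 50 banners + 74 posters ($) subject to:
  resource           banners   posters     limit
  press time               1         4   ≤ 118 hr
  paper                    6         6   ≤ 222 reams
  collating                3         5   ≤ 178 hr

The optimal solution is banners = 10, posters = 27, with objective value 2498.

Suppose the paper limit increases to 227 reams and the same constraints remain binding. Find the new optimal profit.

Binding: press time and paper. Non-binding: collating (13 unused).
By complementary slackness, y = 0 for the non-binding constraint.
The binding rows give the dual system: 1·y_press time + 6·y_paper = 50 and 4·y_press time + 6·y_paper = 74.
→ y_press time = 8 and y_paper = 7.
Δz = y_paper·Δb = 7 × (5) = 35, so new z* = 2498 + 35 = 2533.

2533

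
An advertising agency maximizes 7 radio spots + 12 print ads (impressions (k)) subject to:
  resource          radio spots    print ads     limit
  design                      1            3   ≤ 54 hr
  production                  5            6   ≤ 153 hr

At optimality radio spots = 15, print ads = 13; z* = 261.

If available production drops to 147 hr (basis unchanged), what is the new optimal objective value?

Both design and production are binding at x*.
The binding rows give the dual system: 1·y_design + 5·y_production = 7 and 3·y_design + 6·y_production = 12.
→ y_design = 2 and y_production = 1.
Δz = y_production·Δb = 1 × (-6) = -6, so new z* = 261 − 6 = 255.

255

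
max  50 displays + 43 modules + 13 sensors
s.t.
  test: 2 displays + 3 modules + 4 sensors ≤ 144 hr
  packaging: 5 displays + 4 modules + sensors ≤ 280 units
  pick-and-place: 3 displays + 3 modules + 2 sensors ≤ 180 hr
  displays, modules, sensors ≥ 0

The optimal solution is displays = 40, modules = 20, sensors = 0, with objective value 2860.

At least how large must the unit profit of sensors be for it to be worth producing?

Binding: packaging and pick-and-place. Non-binding: test (4 unused).
Slack constraints have shadow price 0 (complementary slackness).
From A_Bᵀ y = c: 5·y_packaging + 3·y_pick-and-place = 50; 4·y_packaging + 3·y_pick-and-place = 43.
This yields shadow prices y_packaging = 7, y_pick-and-place = 5.
sensors enters the basis when its profit ≥ yᵀa₃ = 7·1 + 5·2 = 17.

17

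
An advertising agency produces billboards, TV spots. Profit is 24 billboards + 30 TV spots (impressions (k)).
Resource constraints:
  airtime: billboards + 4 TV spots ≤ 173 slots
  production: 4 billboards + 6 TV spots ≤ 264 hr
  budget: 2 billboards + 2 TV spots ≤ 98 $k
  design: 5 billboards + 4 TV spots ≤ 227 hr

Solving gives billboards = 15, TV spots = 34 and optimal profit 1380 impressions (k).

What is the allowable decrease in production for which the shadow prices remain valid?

Binding constraints: production, budget. The basis is B = [[4,6],[2,2]] with det -4.
Per unit decrease in production, x* moves by d = (0.5, -0.5).
The basis stays optimal until design becomes binding; allowable decrease = 32 hr.

32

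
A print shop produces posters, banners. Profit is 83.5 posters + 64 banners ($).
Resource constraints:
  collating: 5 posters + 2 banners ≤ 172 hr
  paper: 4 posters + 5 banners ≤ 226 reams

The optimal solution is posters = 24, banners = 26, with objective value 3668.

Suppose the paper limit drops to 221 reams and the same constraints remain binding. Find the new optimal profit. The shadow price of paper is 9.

Δb = -5, so new z* = 3668 + (9)·(-5) = 3668 − 45 = 3623.

3623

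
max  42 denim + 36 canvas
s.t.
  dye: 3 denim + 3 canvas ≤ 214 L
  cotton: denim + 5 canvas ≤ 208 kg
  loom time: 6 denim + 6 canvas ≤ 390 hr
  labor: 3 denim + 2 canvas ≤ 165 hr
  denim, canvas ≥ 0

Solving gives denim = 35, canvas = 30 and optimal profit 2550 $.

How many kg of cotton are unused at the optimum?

cotton used = 1·35 + 5·30 = 185; slack = 208 − 185 = 23.

23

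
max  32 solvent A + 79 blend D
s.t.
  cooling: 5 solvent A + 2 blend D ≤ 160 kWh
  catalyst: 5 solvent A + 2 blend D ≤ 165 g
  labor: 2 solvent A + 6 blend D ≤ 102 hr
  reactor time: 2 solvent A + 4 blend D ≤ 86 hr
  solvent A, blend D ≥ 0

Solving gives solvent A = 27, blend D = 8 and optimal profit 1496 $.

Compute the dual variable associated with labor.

7.5

Check each constraint at x*: cooling 151/160 (slack 9); catalyst 151/165 (slack 14); labor 102/102 (tight); reactor time 86/86 (tight).
By complementary slackness, y = 0 for the non-binding constraints.
Dual feasibility on the basic columns requires 2·y_labor + 2·y_reactor time = 32, 6·y_labor + 4·y_reactor time = 79.
Solving: y_labor = 7.5, y_reactor time = 8.5.
Shadow price of labor = 7.5.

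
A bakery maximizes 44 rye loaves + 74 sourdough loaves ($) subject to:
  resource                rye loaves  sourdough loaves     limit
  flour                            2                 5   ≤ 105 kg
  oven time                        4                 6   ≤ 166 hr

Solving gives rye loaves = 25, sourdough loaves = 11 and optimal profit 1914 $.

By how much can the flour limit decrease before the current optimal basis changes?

Binding constraints: flour, oven time. The basis is B = [[2,5],[4,6]] with det -8.
Per unit decrease in flour, x* moves by d = (0.75, -0.5).
The basis stays optimal until sourdough loaves reaches 0; allowable decrease = 22 kg.

22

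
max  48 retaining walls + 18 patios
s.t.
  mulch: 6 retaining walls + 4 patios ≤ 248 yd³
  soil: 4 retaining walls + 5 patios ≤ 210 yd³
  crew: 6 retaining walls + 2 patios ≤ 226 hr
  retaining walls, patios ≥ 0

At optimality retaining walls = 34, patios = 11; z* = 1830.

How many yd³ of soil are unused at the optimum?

soil used = 4·34 + 5·11 = 191; slack = 210 − 191 = 19.

19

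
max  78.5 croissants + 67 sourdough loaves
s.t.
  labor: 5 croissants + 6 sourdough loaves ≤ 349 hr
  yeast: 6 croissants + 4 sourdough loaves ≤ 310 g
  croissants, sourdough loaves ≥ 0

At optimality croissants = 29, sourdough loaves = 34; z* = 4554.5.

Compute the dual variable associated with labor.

At the optimum: labor uses 349 of 349 (binding); yeast uses 310 of 310 (binding).
Dual feasibility on the basic columns requires 5·y_labor + 6·y_yeast = 78.5, 6·y_labor + 4·y_yeast = 67.
→ y_labor = 5.5 and y_yeast = 8.5.
Shadow price of labor = 5.5.

5.5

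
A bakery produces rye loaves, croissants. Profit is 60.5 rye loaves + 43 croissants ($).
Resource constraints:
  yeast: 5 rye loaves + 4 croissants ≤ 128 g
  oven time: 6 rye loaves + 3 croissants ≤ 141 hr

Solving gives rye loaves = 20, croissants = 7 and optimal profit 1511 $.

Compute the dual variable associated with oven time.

At the optimum: yeast uses 128 of 128 (binding); oven time uses 141 of 141 (binding).
From A_Bᵀ y = c: 5·y_yeast + 6·y_oven time = 60.5; 4·y_yeast + 3·y_oven time = 43.
→ y_yeast = 8.5 and y_oven time = 3.
Shadow price of oven time = 3.

3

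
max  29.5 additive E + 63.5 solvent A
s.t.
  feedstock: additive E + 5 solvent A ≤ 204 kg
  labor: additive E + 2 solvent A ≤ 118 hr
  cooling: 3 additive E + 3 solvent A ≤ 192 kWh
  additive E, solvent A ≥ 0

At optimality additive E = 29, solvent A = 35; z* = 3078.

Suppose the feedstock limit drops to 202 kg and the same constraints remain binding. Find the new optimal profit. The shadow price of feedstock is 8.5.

Δb = -2, so new z* = 3078 + (8.5)·(-2) = 3078 − 17 = 3061.

3061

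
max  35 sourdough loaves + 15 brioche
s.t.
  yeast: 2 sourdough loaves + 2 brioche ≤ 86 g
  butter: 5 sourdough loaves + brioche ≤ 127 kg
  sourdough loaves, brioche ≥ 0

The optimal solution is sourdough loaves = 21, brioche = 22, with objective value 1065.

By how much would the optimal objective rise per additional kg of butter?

5

Both yeast and butter are binding at x*.
The binding rows give the dual system: 2·y_yeast + 5·y_butter = 35 and 2·y_yeast + 1·y_butter = 15.
This yields shadow prices y_yeast = 5, y_butter = 5.
Shadow price of butter = 5.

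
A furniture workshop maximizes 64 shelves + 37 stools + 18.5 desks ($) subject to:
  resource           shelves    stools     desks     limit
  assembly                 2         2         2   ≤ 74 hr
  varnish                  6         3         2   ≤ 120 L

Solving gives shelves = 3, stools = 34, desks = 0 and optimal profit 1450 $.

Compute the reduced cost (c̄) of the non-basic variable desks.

At the optimum: assembly uses 74 of 74 (binding); varnish uses 120 of 120 (binding).
The binding rows give the dual system: 2·y_assembly + 6·y_varnish = 64 and 2·y_assembly + 3·y_varnish = 37.
→ y_assembly = 5 and y_varnish = 9.
Reduced cost of desks: c₃ − yᵀa₃ = 18.5 − (5·2 + 9·2) = 18.5 − 28 = -9.5.

-9.5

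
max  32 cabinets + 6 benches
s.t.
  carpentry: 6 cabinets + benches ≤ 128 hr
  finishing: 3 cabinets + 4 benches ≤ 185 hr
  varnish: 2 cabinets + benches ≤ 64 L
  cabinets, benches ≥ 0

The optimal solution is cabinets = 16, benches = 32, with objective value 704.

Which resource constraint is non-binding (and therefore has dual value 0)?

carpentry: 128/128 (binding)
finishing: 176/185 (slack 9)
varnish: 64/64 (binding)
By complementary slackness, a constraint with positive slack has shadow price 0 → finishing.

finishing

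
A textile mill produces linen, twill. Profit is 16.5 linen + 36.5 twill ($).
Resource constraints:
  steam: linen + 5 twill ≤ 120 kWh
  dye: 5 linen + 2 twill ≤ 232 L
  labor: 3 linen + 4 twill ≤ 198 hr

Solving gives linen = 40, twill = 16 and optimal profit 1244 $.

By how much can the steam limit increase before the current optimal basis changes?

23

Binding constraints: steam, dye. The basis is B = [[1,5],[5,2]] with det -23.
Per unit increase in steam, x* moves by d = (-0.087, 0.2174).
The basis stays optimal until labor becomes binding; allowable increase = 23 kWh.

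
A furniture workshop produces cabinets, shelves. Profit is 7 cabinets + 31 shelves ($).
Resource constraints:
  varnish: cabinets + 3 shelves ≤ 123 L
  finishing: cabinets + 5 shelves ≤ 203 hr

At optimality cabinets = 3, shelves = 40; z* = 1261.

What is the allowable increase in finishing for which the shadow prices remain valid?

Binding constraints: varnish, finishing. The basis is B = [[1,3],[1,5]] with det 2.
Per unit increase in finishing, x* moves by d = (-1.5, 0.5).
The basis stays optimal until cabinets reaches 0; allowable increase = 2 hr.

2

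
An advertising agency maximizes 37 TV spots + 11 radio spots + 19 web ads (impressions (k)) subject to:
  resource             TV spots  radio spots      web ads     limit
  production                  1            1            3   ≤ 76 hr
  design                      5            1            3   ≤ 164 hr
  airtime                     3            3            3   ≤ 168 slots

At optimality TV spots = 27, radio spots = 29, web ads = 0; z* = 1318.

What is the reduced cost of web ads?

-5

Binding: design and airtime. Non-binding: production (20 unused).
Slack constraints have shadow price 0 (complementary slackness).
From A_Bᵀ y = c: 5·y_design + 3·y_airtime = 37; 1·y_design + 3·y_airtime = 11.
→ y_design = 6.5 and y_airtime = 1.5.
Reduced cost of web ads: c₃ − yᵀa₃ = 19 − (6.5·3 + 1.5·3) = 19 − 24 = -5.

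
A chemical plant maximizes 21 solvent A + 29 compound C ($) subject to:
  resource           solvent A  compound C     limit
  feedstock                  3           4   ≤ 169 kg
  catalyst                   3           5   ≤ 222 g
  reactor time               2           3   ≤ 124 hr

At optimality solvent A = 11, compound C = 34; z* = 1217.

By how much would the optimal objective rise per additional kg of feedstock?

Binding: feedstock and reactor time. Non-binding: catalyst (19 unused).
Slack constraints have shadow price 0 (complementary slackness).
The binding rows give the dual system: 3·y_feedstock + 2·y_reactor time = 21 and 4·y_feedstock + 3·y_reactor time = 29.
This yields shadow prices y_feedstock = 5, y_reactor time = 3.
Shadow price of feedstock = 5.

5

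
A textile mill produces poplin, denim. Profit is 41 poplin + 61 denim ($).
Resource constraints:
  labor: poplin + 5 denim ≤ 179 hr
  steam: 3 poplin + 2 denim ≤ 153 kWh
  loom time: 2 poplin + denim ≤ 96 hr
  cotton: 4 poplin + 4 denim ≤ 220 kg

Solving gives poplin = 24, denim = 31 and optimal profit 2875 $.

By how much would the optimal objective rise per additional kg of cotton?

Binding: labor and cotton. Non-binding: steam (19 unused), loom time (17 unused).
By complementary slackness, y = 0 for the non-binding constraints.
The binding rows give the dual system: 1·y_labor + 4·y_cotton = 41 and 5·y_labor + 4·y_cotton = 61.
Solving: y_labor = 5, y_cotton = 9.
Shadow price of cotton = 9.

9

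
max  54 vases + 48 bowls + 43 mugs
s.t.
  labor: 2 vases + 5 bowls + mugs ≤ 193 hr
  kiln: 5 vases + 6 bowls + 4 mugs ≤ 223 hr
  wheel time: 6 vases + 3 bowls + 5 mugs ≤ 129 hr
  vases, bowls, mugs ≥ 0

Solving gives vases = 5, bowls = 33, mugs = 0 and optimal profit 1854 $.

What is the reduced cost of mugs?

Binding: kiln and wheel time. Non-binding: labor (18 unused).
Slack constraints have shadow price 0 (complementary slackness).
The binding rows give the dual system: 5·y_kiln + 6·y_wheel time = 54 and 6·y_kiln + 3·y_wheel time = 48.
This yields shadow prices y_kiln = 6, y_wheel time = 4.
Reduced cost of mugs: c₃ − yᵀa₃ = 43 − (6·4 + 4·5) = 43 − 44 = -1.

-1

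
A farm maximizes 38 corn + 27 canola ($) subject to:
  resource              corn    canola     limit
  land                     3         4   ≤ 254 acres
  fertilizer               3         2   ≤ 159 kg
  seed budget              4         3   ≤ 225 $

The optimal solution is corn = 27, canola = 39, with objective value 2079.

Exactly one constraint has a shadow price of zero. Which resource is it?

land: 237/254 (slack 17)
fertilizer: 159/159 (binding)
seed budget: 225/225 (binding)
By complementary slackness, a constraint with positive slack has shadow price 0 → land.

land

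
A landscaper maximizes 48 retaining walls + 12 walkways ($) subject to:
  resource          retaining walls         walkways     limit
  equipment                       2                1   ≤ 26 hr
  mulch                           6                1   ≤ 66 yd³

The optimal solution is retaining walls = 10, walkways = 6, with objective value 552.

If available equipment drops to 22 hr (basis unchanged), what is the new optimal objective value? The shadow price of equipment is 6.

Δb = -4, so new z* = 552 + (6)·(-4) = 552 − 24 = 528.

528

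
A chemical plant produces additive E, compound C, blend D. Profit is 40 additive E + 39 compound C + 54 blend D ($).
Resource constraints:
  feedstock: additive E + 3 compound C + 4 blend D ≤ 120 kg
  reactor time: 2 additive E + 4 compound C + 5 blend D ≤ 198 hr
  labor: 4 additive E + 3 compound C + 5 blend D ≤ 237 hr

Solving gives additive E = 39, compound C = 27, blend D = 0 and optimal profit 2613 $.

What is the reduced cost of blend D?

Check each constraint at x*: feedstock 120/120 (tight); reactor time 186/198 (slack 12); labor 237/237 (tight).
By complementary slackness, y = 0 for the non-binding constraint.
Dual feasibility on the basic columns requires 1·y_feedstock + 4·y_labor = 40, 3·y_feedstock + 3·y_labor = 39.
Solving: y_feedstock = 4, y_labor = 9.
Reduced cost of blend D: c₃ − yᵀa₃ = 54 − (4·4 + 9·5) = 54 − 61 = -7.

-7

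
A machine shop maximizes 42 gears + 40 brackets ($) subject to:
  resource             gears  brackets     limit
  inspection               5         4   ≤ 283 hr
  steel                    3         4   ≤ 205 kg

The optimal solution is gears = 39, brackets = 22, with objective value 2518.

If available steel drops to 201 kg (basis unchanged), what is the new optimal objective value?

2502

Check each constraint at x*: inspection 283/283 (tight); steel 205/205 (tight).
The binding rows give the dual system: 5·y_inspection + 3·y_steel = 42 and 4·y_inspection + 4·y_steel = 40.
Solving: y_inspection = 6, y_steel = 4.
Δz = y_steel·Δb = 4 × (-4) = -16, so new z* = 2518 − 16 = 2502.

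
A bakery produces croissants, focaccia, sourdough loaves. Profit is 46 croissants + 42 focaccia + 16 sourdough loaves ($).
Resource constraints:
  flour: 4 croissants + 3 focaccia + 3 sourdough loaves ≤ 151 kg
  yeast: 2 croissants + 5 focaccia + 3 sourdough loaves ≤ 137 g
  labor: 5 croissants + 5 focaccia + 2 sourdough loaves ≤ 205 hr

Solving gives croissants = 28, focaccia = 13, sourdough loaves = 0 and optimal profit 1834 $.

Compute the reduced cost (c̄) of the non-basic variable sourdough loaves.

Check each constraint at x*: flour 151/151 (tight); yeast 121/137 (slack 16); labor 205/205 (tight).
Slack constraints have shadow price 0 (complementary slackness).
Dual feasibility on the basic columns requires 4·y_flour + 5·y_labor = 46, 3·y_flour + 5·y_labor = 42.
This yields shadow prices y_flour = 4, y_labor = 6.
Reduced cost of sourdough loaves: c₃ − yᵀa₃ = 16 − (4·3 + 6·2) = 16 − 24 = -8.

-8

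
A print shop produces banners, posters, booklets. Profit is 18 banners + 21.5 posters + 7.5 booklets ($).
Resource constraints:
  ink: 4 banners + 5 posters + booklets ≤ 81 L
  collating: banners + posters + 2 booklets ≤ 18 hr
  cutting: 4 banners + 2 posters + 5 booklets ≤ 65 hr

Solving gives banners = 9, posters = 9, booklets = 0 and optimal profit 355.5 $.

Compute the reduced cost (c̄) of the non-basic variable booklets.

Check each constraint at x*: ink 81/81 (tight); collating 18/18 (tight); cutting 54/65 (slack 11).
By complementary slackness, y = 0 for the non-binding constraint.
From A_Bᵀ y = c: 4·y_ink + 1·y_collating = 18; 5·y_ink + 1·y_collating = 21.5.
This yields shadow prices y_ink = 3.5, y_collating = 4.
Reduced cost of booklets: c₃ − yᵀa₃ = 7.5 − (3.5·1 + 4·2) = 7.5 − 11.5 = -4.

-4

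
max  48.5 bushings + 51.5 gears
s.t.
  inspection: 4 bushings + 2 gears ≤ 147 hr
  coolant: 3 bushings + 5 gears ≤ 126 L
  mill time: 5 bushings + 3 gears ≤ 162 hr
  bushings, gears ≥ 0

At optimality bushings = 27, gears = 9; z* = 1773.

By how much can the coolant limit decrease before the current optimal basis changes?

Binding constraints: coolant, mill time. The basis is B = [[3,5],[5,3]] with det -16.
Per unit decrease in coolant, x* moves by d = (0.1875, -0.3125).
The basis stays optimal until gears reaches 0; allowable decrease = 28.8 L.

28.8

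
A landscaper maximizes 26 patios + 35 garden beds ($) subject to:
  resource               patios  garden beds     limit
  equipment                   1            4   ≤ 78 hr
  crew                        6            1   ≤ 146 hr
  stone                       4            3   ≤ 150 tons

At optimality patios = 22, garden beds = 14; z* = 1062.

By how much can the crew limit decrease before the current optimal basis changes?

Binding constraints: equipment, crew. The basis is B = [[1,4],[6,1]] with det -23.
Per unit decrease in crew, x* moves by d = (-0.1739, 0.0435).
The basis stays optimal until patios reaches 0; allowable decrease = 126.5 hr.

126.5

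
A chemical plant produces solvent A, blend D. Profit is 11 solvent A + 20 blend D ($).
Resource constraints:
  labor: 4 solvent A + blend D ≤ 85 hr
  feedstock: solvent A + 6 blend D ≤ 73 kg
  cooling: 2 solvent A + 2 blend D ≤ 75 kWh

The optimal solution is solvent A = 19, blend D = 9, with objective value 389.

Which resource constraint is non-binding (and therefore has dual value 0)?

cooling

labor: 85/85 (binding)
feedstock: 73/73 (binding)
cooling: 56/75 (slack 19)
By complementary slackness, a constraint with positive slack has shadow price 0 → cooling.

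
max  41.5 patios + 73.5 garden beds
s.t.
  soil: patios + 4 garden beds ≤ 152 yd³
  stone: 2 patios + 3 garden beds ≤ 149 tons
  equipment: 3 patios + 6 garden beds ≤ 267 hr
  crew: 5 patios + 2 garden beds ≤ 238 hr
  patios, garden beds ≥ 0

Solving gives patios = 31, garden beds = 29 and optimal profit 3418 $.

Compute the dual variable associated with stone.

9.5

Check each constraint at x*: soil 147/152 (slack 5); stone 149/149 (tight); equipment 267/267 (tight); crew 213/238 (slack 25).
Since soil, crew are not tight, their duals are 0.
From A_Bᵀ y = c: 2·y_stone + 3·y_equipment = 41.5; 3·y_stone + 6·y_equipment = 73.5.
→ y_stone = 9.5 and y_equipment = 7.5.
Shadow price of stone = 9.5.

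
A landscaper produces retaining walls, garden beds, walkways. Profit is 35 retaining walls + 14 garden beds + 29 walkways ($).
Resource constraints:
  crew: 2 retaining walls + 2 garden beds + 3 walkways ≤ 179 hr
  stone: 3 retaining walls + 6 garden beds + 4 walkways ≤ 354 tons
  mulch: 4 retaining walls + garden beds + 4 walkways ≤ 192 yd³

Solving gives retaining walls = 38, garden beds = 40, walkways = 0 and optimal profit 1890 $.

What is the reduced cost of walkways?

-7

At the optimum: crew uses 156 of 179 (slack = 23); stone uses 354 of 354 (binding); mulch uses 192 of 192 (binding).
Slack constraints have shadow price 0 (complementary slackness).
The binding rows give the dual system: 3·y_stone + 4·y_mulch = 35 and 6·y_stone + 1·y_mulch = 14.
→ y_stone = 1 and y_mulch = 8.
Reduced cost of walkways: c₃ − yᵀa₃ = 29 − (1·4 + 8·4) = 29 − 36 = -7.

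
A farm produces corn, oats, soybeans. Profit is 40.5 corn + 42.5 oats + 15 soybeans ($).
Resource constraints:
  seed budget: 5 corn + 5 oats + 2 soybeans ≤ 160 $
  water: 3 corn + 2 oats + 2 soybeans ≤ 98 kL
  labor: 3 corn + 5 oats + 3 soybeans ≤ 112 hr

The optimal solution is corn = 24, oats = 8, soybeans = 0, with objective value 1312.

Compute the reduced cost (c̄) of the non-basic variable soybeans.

Binding: seed budget and labor. Non-binding: water (10 unused).
Since water is not tight, its dual is 0.
From A_Bᵀ y = c: 5·y_seed budget + 3·y_labor = 40.5; 5·y_seed budget + 5·y_labor = 42.5.
This yields shadow prices y_seed budget = 7.5, y_labor = 1.
Reduced cost of soybeans: c₃ − yᵀa₃ = 15 − (7.5·2 + 1·3) = 15 − 18 = -3.

-3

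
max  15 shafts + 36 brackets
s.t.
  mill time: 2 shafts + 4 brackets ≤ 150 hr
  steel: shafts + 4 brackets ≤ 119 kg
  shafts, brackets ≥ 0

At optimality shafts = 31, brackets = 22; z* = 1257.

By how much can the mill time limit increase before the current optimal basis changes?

88

Binding constraints: mill time, steel. The basis is B = [[2,4],[1,4]] with det 4.
Per unit increase in mill time, x* moves by d = (1, -0.25).
The basis stays optimal until brackets reaches 0; allowable increase = 88 hr.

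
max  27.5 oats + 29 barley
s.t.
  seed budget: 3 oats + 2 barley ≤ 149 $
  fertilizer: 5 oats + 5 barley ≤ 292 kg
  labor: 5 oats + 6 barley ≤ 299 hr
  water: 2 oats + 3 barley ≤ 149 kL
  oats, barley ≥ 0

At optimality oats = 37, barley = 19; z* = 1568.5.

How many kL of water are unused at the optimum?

18

water used = 2·37 + 3·19 = 131; slack = 149 − 131 = 18.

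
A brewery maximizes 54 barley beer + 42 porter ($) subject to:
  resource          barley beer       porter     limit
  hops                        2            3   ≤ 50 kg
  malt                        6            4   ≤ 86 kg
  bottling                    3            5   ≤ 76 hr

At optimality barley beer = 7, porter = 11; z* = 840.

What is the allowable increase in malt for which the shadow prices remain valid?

Binding constraints: malt, bottling. The basis is B = [[6,4],[3,5]] with det 18.
Per unit increase in malt, x* moves by d = (0.2778, -0.1667).
The basis stays optimal until hops becomes binding; allowable increase = 54 kg.

54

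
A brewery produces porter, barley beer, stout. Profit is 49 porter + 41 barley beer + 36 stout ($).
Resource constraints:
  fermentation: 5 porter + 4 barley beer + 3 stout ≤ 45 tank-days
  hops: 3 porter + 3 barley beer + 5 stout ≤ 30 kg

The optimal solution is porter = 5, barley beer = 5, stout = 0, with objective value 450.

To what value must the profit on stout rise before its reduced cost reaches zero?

At the optimum: fermentation uses 45 of 45 (binding); hops uses 30 of 30 (binding).
Dual feasibility on the basic columns requires 5·y_fermentation + 3·y_hops = 49, 4·y_fermentation + 3·y_hops = 41.
This yields shadow prices y_fermentation = 8, y_hops = 3.
stout enters the basis when its profit ≥ yᵀa₃ = 8·3 + 3·5 = 39.

39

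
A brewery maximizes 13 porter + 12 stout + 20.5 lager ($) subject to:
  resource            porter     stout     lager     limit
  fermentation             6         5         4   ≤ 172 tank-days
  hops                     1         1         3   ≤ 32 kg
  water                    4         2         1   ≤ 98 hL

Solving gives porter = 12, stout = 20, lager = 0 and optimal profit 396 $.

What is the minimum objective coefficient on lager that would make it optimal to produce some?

At the optimum: fermentation uses 172 of 172 (binding); hops uses 32 of 32 (binding); water uses 88 of 98 (slack = 10).
By complementary slackness, y = 0 for the non-binding constraint.
Dual feasibility on the basic columns requires 6·y_fermentation + 1·y_hops = 13, 5·y_fermentation + 1·y_hops = 12.
This yields shadow prices y_fermentation = 1, y_hops = 7.
lager enters the basis when its profit ≥ yᵀa₃ = 1·4 + 7·3 = 25.

25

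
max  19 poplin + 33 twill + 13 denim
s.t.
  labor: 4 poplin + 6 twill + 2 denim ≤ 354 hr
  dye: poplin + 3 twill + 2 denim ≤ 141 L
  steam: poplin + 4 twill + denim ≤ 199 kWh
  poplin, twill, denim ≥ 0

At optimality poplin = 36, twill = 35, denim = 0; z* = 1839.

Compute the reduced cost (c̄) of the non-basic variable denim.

Binding: labor and dye. Non-binding: steam (23 unused).
Slack constraints have shadow price 0 (complementary slackness).
From A_Bᵀ y = c: 4·y_labor + 1·y_dye = 19; 6·y_labor + 3·y_dye = 33.
Solving: y_labor = 4, y_dye = 3.
Reduced cost of denim: c₃ − yᵀa₃ = 13 − (4·2 + 3·2) = 13 − 14 = -1.

-1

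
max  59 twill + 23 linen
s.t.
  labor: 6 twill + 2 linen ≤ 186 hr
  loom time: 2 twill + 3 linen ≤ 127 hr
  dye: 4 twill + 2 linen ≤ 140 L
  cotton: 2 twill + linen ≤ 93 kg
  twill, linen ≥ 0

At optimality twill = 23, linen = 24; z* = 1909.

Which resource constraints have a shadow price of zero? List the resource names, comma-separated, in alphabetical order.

labor: 186/186 (binding)
loom time: 118/127 (slack 9)
dye: 140/140 (binding)
cotton: 70/93 (slack 23)
By complementary slackness, a constraint with positive slack has shadow price 0 → cotton, loom time.

cotton, loom time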